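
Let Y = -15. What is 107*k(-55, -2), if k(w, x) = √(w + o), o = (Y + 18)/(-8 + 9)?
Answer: 214*I*√13 ≈ 771.59*I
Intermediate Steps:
o = 3 (o = (-15 + 18)/(-8 + 9) = 3/1 = 3*1 = 3)
k(w, x) = √(3 + w) (k(w, x) = √(w + 3) = √(3 + w))
107*k(-55, -2) = 107*√(3 - 55) = 107*√(-52) = 107*(2*I*√13) = 214*I*√13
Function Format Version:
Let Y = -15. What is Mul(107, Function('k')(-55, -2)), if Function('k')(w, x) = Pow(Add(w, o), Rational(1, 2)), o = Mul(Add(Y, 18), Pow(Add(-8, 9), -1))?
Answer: Mul(214, I, Pow(13, Rational(1, 2))) ≈ Mul(771.59, I)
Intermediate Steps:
o = 3 (o = Mul(Add(-15, 18), Pow(Add(-8, 9), -1)) = Mul(3, Pow(1, -1)) = Mul(3, 1) = 3)
Function('k')(w, x) = Pow(Add(3, w), Rational(1, 2)) (Function('k')(w, x) = Pow(Add(w, 3), Rational(1, 2)) = Pow(Add(3, w), Rational(1, 2)))
Mul(107, Function('k')(-55, -2)) = Mul(107, Pow(Add(3, -55), Rational(1, 2))) = Mul(107, Pow(-52, Rational(1, 2))) = Mul(107, Mul(2, I, Pow(13, Rational(1, 2)))) = Mul(214, I, Pow(13, Rational(1, 2)))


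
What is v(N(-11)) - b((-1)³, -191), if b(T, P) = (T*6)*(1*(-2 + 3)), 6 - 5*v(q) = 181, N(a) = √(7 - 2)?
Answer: -29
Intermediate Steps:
N(a) = √5
v(q) = -35 (v(q) = 6/5 - ⅕*181 = 6/5 - 181/5 = -35)
b(T, P) = 6*T (b(T, P) = (6*T)*(1*1) = (6*T)*1 = 6*T)
v(N(-11)) - b((-1)³, -191) = -35 - 6*(-1)³ = -35 - 6*(-1) = -35 - 1*(-6) = -35 + 6 = -29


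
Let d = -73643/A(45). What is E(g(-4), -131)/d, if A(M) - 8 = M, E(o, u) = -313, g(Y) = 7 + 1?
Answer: 16589/73643 ≈ 0.22526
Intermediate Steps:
g(Y) = 8
A(M) = 8 + M
d = -73643/53 (d = -73643/(8 + 45) = -73643/53 ≈ -1389.5)
E(g(-4), -131)/d = -313/(-73643/53) = -313*(-53/73643) = 16589/73643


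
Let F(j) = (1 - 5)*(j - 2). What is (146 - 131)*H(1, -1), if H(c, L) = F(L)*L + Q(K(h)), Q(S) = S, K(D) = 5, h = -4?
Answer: -105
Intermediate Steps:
F(j) = 8 - 4*j (F(j) = -4*(-2 + j) = 8 - 4*j)
H(c, L) = 5 + L*(8 - 4*L) (H(c, L) = (8 - 4*L)*L + 5 = L*(8 - 4*L) + 5 = 5 + L*(8 - 4*L))
(146 - 131)*H(1, -1) = (146 - 131)*(5 - 4*(-1)*(-2 - 1)) = 15*(5 - 4*(-1)*(-3)) = 15*(5 - 12) = 15*(-7) = -105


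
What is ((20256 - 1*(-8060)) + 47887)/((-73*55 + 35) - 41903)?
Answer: -76203/45883 ≈ -1.6608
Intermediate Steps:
((20256 - 1*(-8060)) + 47887)/((-73*55 + 35) - 41903) = ((20256 + 8060) + 47887)/((-4015 + 35) - 41903) = (28316 + 47887)/(-3980 - 41903) = 76203/(-45883) = 76203*(-1/45883) = -76203/45883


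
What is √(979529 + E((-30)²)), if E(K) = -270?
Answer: 31*√1019 ≈ 989.58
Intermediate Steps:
√(979529 + E((-30)²)) = √(979529 - 270) = √979259 = 31*√1019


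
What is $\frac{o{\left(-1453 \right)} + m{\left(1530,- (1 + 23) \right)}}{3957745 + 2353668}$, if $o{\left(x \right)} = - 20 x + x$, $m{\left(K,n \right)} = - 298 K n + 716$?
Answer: $\frac{10970883}{6311413} \approx 1.7383$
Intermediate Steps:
$m{\left(K,n \right)} = 716 - 298 K n$ ($m{\left(K,n \right)} = - 298 K n + 716 = 716 - 298 K n$)
$o{\left(x \right)} = - 19 x$
$\frac{o{\left(-1453 \right)} + m{\left(1530,- (1 + 23) \right)}}{3957745 + 2353668} = \frac{\left(-19\right) \left(-1453\right) - \left(-716 + 455940 \left(- (1 + 23)\right)\right)}{3957745 + 2353668} = \frac{27607 - \left(-716 + 455940 \left(\left(-1\right) 24\right)\right)}{6311413} = \left(27607 - \left(-716 + 455940 \left(-24\right)\right)\right) \frac{1}{6311413} = \left(27607 + \left(716 + 10942560\right)\right) \frac{1}{6311413} = \left(27607 + 10943276\right) \frac{1}{6311413} = 10970883 \cdot \frac{1}{6311413} = \frac{10970883}{6311413}$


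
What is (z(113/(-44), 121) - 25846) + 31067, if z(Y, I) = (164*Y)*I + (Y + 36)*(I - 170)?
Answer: -2084727/44 ≈ -47380.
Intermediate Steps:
z(Y, I) = (-170 + I)*(36 + Y) + 164*I*Y (z(Y, I) = 164*I*Y + (36 + Y)*(-170 + I) = 164*I*Y + (-170 + I)*(36 + Y) = (-170 + I)*(36 + Y) + 164*I*Y)
(z(113/(-44), 121) - 25846) + 31067 = ((-6120 - 19210/(-44) + 36*121 + 165*121*(113/(-44))) - 25846) + 31067 = ((-6120 - 19210*(-1)/44 + 4356 + 165*121*(113*(-1/44))) - 25846) + 31067 = ((-6120 - 170*(-113/44) + 4356 + 165*121*(-113/44)) - 25846) + 31067 = ((-6120 + 9605/22 + 4356 - 205095/4) - 25846) + 31067 = (-2314451/44 - 25846) + 31067 = -3451675/44 + 31067 = -2084727/44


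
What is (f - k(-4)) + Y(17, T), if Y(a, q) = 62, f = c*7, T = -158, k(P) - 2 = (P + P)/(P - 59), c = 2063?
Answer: 913555/63 ≈ 14501.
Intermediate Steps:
k(P) = 2 + 2*P/(-59 + P) (k(P) = 2 + (P + P)/(P - 59) = 2 + (2*P)/(-59 + P) = 2 + 2*P/(-59 + P))
f = 14441 (f = 2063*7 = 14441)
(f - k(-4)) + Y(17, T) = (14441 - 2*(-59 + 2*(-4))/(-59 - 4)) + 62 = (14441 - 2*(-59 - 8)/(-63)) + 62 = (14441 - 2*(-1)*(-67)/63) + 62 = (14441 - 1*134/63) + 62 = (14441 - 134/63) + 62 = 909649/63 + 62 = 913555/63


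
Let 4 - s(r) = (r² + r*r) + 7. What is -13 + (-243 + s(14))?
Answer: -651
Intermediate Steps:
s(r) = -3 - 2*r² (s(r) = 4 - ((r² + r*r) + 7) = 4 - ((r² + r²) + 7) = 4 - (2*r² + 7) = 4 - (7 + 2*r²) = 4 + (-7 - 2*r²) = -3 - 2*r²)
-13 + (-243 + s(14)) = -13 + (-243 + (-3 - 2*14²)) = -13 + (-243 + (-3 - 2*196)) = -13 + (-243 + (-3 - 392)) = -13 + (-243 - 395) = -13 - 638 = -651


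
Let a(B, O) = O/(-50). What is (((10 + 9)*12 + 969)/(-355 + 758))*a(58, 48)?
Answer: -28728/10075 ≈ -2.8514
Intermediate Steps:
a(B, O) = -O/50 (a(B, O) = O*(-1/50) = -O/50)
(((10 + 9)*12 + 969)/(-355 + 758))*a(58, 48) = (((10 + 9)*12 + 969)/(-355 + 758))*(-1/50*48) = ((19*12 + 969)/403)*(-24/25) = ((228 + 969)*(1/403))*(-24/25) = (1197*(1/403))*(-24/25) = (1197/403)*(-24/25) = -28728/10075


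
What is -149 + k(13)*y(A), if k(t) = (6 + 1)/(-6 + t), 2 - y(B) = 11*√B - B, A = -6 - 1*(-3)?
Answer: -150 - 11*I*√3 ≈ -150.0 - 19.053*I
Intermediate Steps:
A = -3 (A = -6 + 3 = -3)
y(B) = 2 + B - 11*√B (y(B) = 2 - (11*√B - B) = 2 - (-B + 11*√B) = 2 + (B - 11*√B) = 2 + B - 11*√B)
k(t) = 7/(-6 + t)
-149 + k(13)*y(A) = -149 + (7/(-6 + 13))*(2 - 3 - 11*I*√3) = -149 + (7/7)*(2 - 3 - 11*I*√3) = -149 + (7*(⅐))*(2 - 3 - 11*I*√3) = -149 + 1*(-1 - 11*I*√3) = -149 + (-1 - 11*I*√3) = -150 - 11*I*√3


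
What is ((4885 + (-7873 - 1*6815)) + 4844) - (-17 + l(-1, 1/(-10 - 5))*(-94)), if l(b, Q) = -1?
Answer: -5036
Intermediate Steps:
((4885 + (-7873 - 1*6815)) + 4844) - (-17 + l(-1, 1/(-10 - 5))*(-94)) = ((4885 + (-7873 - 1*6815)) + 4844) - (-17 - 1*(-94)) = ((4885 + (-7873 - 6815)) + 4844) - (-17 + 94) = ((4885 - 14688) + 4844) - 1*77 = (-9803 + 4844) - 77 = -4959 - 77 = -5036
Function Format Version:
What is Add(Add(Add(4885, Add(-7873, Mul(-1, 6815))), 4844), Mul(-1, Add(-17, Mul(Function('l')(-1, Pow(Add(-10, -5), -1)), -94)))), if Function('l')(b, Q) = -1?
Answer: -5036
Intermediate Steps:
Add(Add(Add(4885, Add(-7873, Mul(-1, 6815))), 4844), Mul(-1, Add(-17, Mul(Function('l')(-1, Pow(Add(-10, -5), -1)), -94)))) = Add(Add(Add(4885, Add(-7873, Mul(-1, 6815))), 4844), Mul(-1, Add(-17, Mul(-1, -94)))) = Add(Add(Add(4885, Add(-7873, -6815)), 4844), Mul(-1, Add(-17, 94))) = Add(Add(Add(4885, -14688), 4844), Mul(-1, 77)) = Add(Add(-9803, 4844), -77) = Add(-4959, -77) = -5036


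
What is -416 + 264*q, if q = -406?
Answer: -107600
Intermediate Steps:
-416 + 264*q = -416 + 264*(-406) = -416 - 107184 = -107600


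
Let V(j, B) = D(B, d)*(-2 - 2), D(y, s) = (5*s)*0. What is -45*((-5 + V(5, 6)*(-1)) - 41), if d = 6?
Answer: 2070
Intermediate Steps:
D(y, s) = 0
V(j, B) = 0 (V(j, B) = 0*(-2 - 2) = 0*(-4) = 0)
-45*((-5 + V(5, 6)*(-1)) - 41) = -45*((-5 + 0*(-1)) - 41) = -45*((-5 + 0) - 41) = -45*(-5 - 41) = -45*(-46) = 2070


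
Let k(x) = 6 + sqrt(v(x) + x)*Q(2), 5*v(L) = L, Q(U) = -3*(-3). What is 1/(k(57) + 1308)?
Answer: 365/478071 - sqrt(190)/318714 ≈ 0.00072024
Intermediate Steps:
Q(U) = 9
v(L) = L/5
k(x) = 6 + 9*sqrt(30)*sqrt(x)/5 (k(x) = 6 + sqrt(x/5 + x)*9 = 6 + sqrt(6*x/5)*9 = 6 + (sqrt(30)*sqrt(x)/5)*9 = 6 + 9*sqrt(30)*sqrt(x)/5)
1/(k(57) + 1308) = 1/((6 + 9*sqrt(30)*sqrt(57)/5) + 1308) = 1/((6 + 27*sqrt(190)/5) + 1308) = 1/(1314 + 27*sqrt(190)/5)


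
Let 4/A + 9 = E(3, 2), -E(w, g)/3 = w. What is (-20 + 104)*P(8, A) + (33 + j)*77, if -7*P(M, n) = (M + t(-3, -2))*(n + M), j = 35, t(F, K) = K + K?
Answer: 14588/3 ≈ 4862.7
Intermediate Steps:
t(F, K) = 2*K
E(w, g) = -3*w
A = -2/9 (A = 4/(-9 - 3*3) = 4/(-9 - 9) = 4/(-18) = 4*(-1/18) = -2/9 ≈ -0.22222)
P(M, n) = -(-4 + M)*(M + n)/7 (P(M, n) = -(M + 2*(-2))*(n + M)/7 = -(M - 4)*(M + n)/7 = -(-4 + M)*(M + n)/7)
(-20 + 104)*P(8, A) + (33 + j)*77 = (-20 + 104)*(-⅐*8² + (4/7)*8 + (4/7)*(-2/9) - ⅐*8*(-2/9)) + (33 + 35)*77 = 84*(-⅐*64 + 32/7 - 8/63 + 16/63) + 68*77 = 84*(-64/7 + 32/7 - 8/63 + 16/63) + 5236 = 84*(-40/9) + 5236 = -1120/3 + 5236 = 14588/3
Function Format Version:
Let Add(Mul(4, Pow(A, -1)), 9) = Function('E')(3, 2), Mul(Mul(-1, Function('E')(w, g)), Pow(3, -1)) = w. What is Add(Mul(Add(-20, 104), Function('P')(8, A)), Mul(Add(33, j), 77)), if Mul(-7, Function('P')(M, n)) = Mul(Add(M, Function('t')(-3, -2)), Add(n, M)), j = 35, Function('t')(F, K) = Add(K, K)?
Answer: Rational(14588, 3) ≈ 4862.7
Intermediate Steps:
Function('t')(F, K) = Mul(2, K)
Function('E')(w, g) = Mul(-3, w)
A = Rational(-2, 9) (A = Mul(4, Pow(Add(-9, Mul(-3, 3)), -1)) = Mul(4, Pow(Add(-9, -9), -1)) = Mul(4, Pow(-18, -1)) = Mul(4, Rational(-1, 18)) = Rational(-2, 9) ≈ -0.22222)
Function('P')(M, n) = Mul(Rational(-1, 7), Add(-4, M), Add(M, n)) (Function('P')(M, n) = Mul(Rational(-1, 7), Mul(Add(M, Mul(2, -2)), Add(n, M))) = Mul(Rational(-1, 7), Mul(Add(M, -4), Add(M, n))) = Mul(Rational(-1, 7), Mul(Add(-4, M), Add(M, n))) = Mul(Rational(-1, 7), Add(-4, M), Add(M, n)))
Add(Mul(Add(-20, 104), Function('P')(8, A)), Mul(Add(33, j), 77)) = Add(Mul(Add(-20, 104), Add(Mul(Rational(-1, 7), Pow(8, 2)), Mul(Rational(4, 7), 8), Mul(Rational(4, 7), Rational(-2, 9)), Mul(Rational(-1, 7), 8, Rational(-2, 9)))), Mul(Add(33, 35), 77)) = Add(Mul(84, Add(Mul(Rational(-1, 7), 64), Rational(32, 7), Rational(-8, 63), Rational(16, 63))), Mul(68, 77)) = Add(Mul(84, Add(Rational(-64, 7), Rational(32, 7), Rational(-8, 63), Rational(16, 63))), 5236) = Add(Mul(84, Rational(-40, 9)), 5236) = Add(Rational(-1120, 3), 5236) = Rational(14588, 3)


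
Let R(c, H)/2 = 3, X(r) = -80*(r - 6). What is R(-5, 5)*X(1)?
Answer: 2400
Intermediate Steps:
X(r) = 480 - 80*r (X(r) = -80*(-6 + r) = 480 - 80*r)
R(c, H) = 6 (R(c, H) = 2*3 = 6)
R(-5, 5)*X(1) = 6*(480 - 80*1) = 6*(480 - 80) = 6*400 = 2400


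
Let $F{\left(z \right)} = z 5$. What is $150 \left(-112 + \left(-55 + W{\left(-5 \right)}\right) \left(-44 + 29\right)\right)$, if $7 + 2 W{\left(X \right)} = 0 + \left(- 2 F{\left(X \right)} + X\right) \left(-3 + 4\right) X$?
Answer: $367950$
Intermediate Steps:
$F{\left(z \right)} = 5 z$
$W{\left(X \right)} = - \frac{7}{2} - \frac{9 X^{2}}{2}$ ($W{\left(X \right)} = - \frac{7}{2} + \frac{0 + \left(- 2 \cdot 5 X + X\right) \left(-3 + 4\right) X}{2} = - \frac{7}{2} + \frac{0 + \left(- 10 X + X\right) 1 X}{2} = - \frac{7}{2} + \frac{0 + - 9 X 1 X}{2} = - \frac{7}{2} + \frac{0 + - 9 X X}{2} = - \frac{7}{2} + \frac{0 - 9 X^{2}}{2} = - \frac{7}{2} + \frac{\left(-9\right) X^{2}}{2} = - \frac{7}{2} - \frac{9 X^{2}}{2}$)
$150 \left(-112 + \left(-55 + W{\left(-5 \right)}\right) \left(-44 + 29\right)\right) = 150 \left(-112 + \left(-55 - \left(\frac{7}{2} + \frac{9 \left(-5\right)^{2}}{2}\right)\right) \left(-44 + 29\right)\right) = 150 \left(-112 + \left(-55 - 116\right) \left(-15\right)\right) = 150 \left(-112 - -2565\right) = 150 \left(-112 + 2565\right) = 150 \cdot 2453 = 367950$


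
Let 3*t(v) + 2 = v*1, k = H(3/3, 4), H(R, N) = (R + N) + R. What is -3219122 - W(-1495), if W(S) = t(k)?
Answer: -9657370/3 ≈ -3.2191e+6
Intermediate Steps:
H(R, N) = N + 2*R (H(R, N) = (N + R) + R = N + 2*R)
k = 6 (k = 4 + 2*(3/3) = 4 + 2*(3*(1/3)) = 4 + 2*1 = 4 + 2 = 6)
t(v) = -2/3 + v/3 (t(v) = -2/3 + (v*1)/3 = -2/3 + v/3)
W(S) = 4/3 (W(S) = -2/3 + (1/3)*6 = -2/3 + 2 = 4/3)
-3219122 - W(-1495) = -3219122 - 1*4/3 = -3219122 - 4/3 = -9657370/3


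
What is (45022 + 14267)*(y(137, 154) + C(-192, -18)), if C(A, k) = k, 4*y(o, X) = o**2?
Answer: 1108526433/4 ≈ 2.7713e+8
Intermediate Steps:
y(o, X) = o**2/4
(45022 + 14267)*(y(137, 154) + C(-192, -18)) = (45022 + 14267)*((1/4)*137**2 - 18) = 59289*((1/4)*18769 - 18) = 59289*(18769/4 - 18) = 59289*(18697/4) = 1108526433/4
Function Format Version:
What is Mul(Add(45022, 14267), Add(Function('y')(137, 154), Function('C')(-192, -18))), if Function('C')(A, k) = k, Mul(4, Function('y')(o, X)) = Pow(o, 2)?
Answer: Rational(1108526433, 4) ≈ 2.7713e+8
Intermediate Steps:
Function('y')(o, X) = Mul(Rational(1, 4), Pow(o, 2))
Mul(Add(45022, 14267), Add(Function('y')(137, 154), Function('C')(-192, -18))) = Mul(Add(45022, 14267), Add(Mul(Rational(1, 4), Pow(137, 2)), -18)) = Mul(59289, Add(Mul(Rational(1, 4), 18769), -18)) = Mul(59289, Add(Rational(18769, 4), -18)) = Mul(59289, Rational(18697, 4)) = Rational(1108526433, 4)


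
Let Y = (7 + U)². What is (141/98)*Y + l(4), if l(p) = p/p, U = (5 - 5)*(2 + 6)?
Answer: 143/2 ≈ 71.500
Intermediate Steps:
U = 0 (U = 0*8 = 0)
l(p) = 1
Y = 49 (Y = (7 + 0)² = 7² = 49)
(141/98)*Y + l(4) = (141/98)*49 + 1 = 141/2 + 1 = 143/2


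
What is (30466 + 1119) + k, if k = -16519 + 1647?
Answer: 16713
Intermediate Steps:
k = -14872
(30466 + 1119) + k = (30466 + 1119) - 14872 = 31585 - 14872 = 16713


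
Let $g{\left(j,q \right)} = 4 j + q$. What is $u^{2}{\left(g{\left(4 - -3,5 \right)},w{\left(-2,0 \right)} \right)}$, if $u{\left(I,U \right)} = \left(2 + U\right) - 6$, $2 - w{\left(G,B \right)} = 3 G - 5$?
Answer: $81$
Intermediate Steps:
$g{\left(j,q \right)} = q + 4 j$
$w{\left(G,B \right)} = 7 - 3 G$ ($w{\left(G,B \right)} = 2 - \left(3 G - 5\right) = 2 - \left(-5 + 3 G\right) = 7 - 3 G$)
$u{\left(I,U \right)} = -4 + U$
$u^{2}{\left(g{\left(4 - -3,5 \right)},w{\left(-2,0 \right)} \right)} = \left(-4 + \left(7 - -6\right)\right)^{2} = \left(-4 + \left(7 + 6\right)\right)^{2} = \left(-4 + 13\right)^{2} = 9^{2} = 81$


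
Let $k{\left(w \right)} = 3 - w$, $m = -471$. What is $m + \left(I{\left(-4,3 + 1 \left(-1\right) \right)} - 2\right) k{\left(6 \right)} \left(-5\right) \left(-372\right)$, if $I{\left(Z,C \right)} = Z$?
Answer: $33009$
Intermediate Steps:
$m + \left(I{\left(-4,3 + 1 \left(-1\right) \right)} - 2\right) k{\left(6 \right)} \left(-5\right) \left(-372\right) = -471 + \left(-4 - 2\right) \left(3 - 6\right) \left(-5\right) \left(-372\right) = -471 + \left(-6\right) \left(-3\right) \left(-5\right) \left(-372\right) = -471 + 18 \left(-5\right) \left(-372\right) = -471 - -33480 = -471 + 33480 = 33009$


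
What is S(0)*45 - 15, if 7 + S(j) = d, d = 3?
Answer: -195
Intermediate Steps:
S(j) = -4 (S(j) = -7 + 3 = -4)
S(0)*45 - 15 = -4*45 - 15 = -180 - 15 = -195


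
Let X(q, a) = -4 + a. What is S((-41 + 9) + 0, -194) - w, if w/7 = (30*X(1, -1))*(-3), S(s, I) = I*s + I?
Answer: 2864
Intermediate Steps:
S(s, I) = I + I*s
w = 3150 (w = 7*((30*(-4 - 1))*(-3)) = 7*((30*(-5))*(-3)) = 7*(-150*(-3)) = 7*450 = 3150)
S((-41 + 9) + 0, -194) - w = -194*(1 + ((-41 + 9) + 0)) - 1*3150 = -194*(1 + (-32 + 0)) - 3150 = -194*(1 - 32) - 3150 = -194*(-31) - 3150 = 6014 - 3150 = 2864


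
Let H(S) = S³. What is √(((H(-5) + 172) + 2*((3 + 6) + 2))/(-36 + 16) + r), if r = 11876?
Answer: √1187255/10 ≈ 108.96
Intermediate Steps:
√(((H(-5) + 172) + 2*((3 + 6) + 2))/(-36 + 16) + r) = √((((-5)³ + 172) + 2*((3 + 6) + 2))/(-36 + 16) + 11876) = √(((-125 + 172) + 2*(9 + 2))/(-20) + 11876) = √(-(47 + 2*11)/20 + 11876) = √(-(47 + 22)/20 + 11876) = √(-1/20*69 + 11876) = √(-69/20 + 11876) = √(237451/20) = √1187255/10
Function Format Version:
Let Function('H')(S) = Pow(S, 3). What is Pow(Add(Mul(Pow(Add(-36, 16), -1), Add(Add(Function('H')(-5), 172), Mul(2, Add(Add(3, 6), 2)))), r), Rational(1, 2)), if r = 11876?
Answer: Mul(Rational(1, 10), Pow(1187255, Rational(1, 2))) ≈ 108.96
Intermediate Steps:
Pow(Add(Mul(Pow(Add(-36, 16), -1), Add(Add(Function('H')(-5), 172), Mul(2, Add(Add(3, 6), 2)))), r), Rational(1, 2)) = Pow(Add(Mul(Pow(Add(-36, 16), -1), Add(Add(Pow(-5, 3), 172), Mul(2, Add(Add(3, 6), 2)))), 11876), Rational(1, 2)) = Pow(Add(Mul(Pow(-20, -1), Add(Add(-125, 172), Mul(2, Add(9, 2)))), 11876), Rational(1, 2)) = Pow(Add(Mul(Rational(-1, 20), Add(47, Mul(2, 11))), 11876), Rational(1, 2)) = Pow(Add(Mul(Rational(-1, 20), Add(47, 22)), 11876), Rational(1, 2)) = Pow(Add(Mul(Rational(-1, 20), 69), 11876), Rational(1, 2)) = Pow(Add(Rational(-69, 20), 11876), Rational(1, 2)) = Pow(Rational(237451, 20), Rational(1, 2)) = Mul(Rational(1, 10), Pow(1187255, Rational(1, 2)))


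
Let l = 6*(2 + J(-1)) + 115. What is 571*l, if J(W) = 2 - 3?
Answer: 69091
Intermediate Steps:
J(W) = -1
l = 121 (l = 6*(2 - 1) + 115 = 6*1 + 115 = 6 + 115 = 121)
571*l = 571*121 = 69091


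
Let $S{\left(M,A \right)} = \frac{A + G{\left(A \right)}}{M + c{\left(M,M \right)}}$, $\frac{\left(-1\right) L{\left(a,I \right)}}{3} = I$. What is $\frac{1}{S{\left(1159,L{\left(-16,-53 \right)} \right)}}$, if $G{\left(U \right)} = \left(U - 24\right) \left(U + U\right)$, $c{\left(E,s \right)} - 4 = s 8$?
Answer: $\frac{10435}{43089} \approx 0.24217$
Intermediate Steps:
$c{\left(E,s \right)} = 4 + 8 s$ ($c{\left(E,s \right)} = 4 + s 8 = 4 + 8 s$)
$G{\left(U \right)} = 2 U \left(-24 + U\right)$ ($G{\left(U \right)} = \left(-24 + U\right) 2 U = 2 U \left(-24 + U\right)$)
$L{\left(a,I \right)} = - 3 I$
$S{\left(M,A \right)} = \frac{A + 2 A \left(-24 + A\right)}{4 + 9 M}$ ($S{\left(M,A \right)} = \frac{A + 2 A \left(-24 + A\right)}{M + \left(4 + 8 M\right)} = \frac{A + 2 A \left(-24 + A\right)}{4 + 9 M}$)
$\frac{1}{S{\left(1159,L{\left(-16,-53 \right)} \right)}} = \frac{1}{\left(-3\right) \left(-53\right) \frac{1}{4 + 9 \cdot 1159} \left(-47 + 2 \left(\left(-3\right) \left(-53\right)\right)\right)} = \frac{1}{159 \frac{1}{4 + 10431} \left(-47 + 2 \cdot 159\right)} = \frac{1}{159 \cdot \frac{1}{10435} \left(-47 + 318\right)} = \frac{1}{159 \cdot \frac{1}{10435} \cdot 271} = \frac{1}{\frac{43089}{10435}} = \frac{10435}{43089}$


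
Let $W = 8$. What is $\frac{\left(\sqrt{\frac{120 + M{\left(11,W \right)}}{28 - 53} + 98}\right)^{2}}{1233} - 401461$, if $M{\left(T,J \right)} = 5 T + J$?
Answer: $- \frac{12375033058}{30825} \approx -4.0146 \cdot 10^{5}$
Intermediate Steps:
$M{\left(T,J \right)} = J + 5 T$
$\frac{\left(\sqrt{\frac{120 + M{\left(11,W \right)}}{28 - 53} + 98}\right)^{2}}{1233} - 401461 = \frac{\left(\sqrt{\frac{120 + \left(8 + 5 \cdot 11\right)}{28 - 53} + 98}\right)^{2}}{1233} - 401461 = \left(\sqrt{\frac{120 + \left(8 + 55\right)}{-25} + 98}\right)^{2} \cdot \frac{1}{1233} - 401461 = \left(\sqrt{\left(120 + 63\right) \left(- \frac{1}{25}\right) + 98}\right)^{2} \cdot \frac{1}{1233} - 401461 = \left(\sqrt{183 \left(- \frac{1}{25}\right) + 98}\right)^{2} \cdot \frac{1}{1233} - 401461 = \left(\sqrt{- \frac{183}{25} + 98}\right)^{2} \cdot \frac{1}{1233} - 401461 = \left(\sqrt{\frac{2267}{25}}\right)^{2} \cdot \frac{1}{1233} - 401461 = \left(\frac{\sqrt{2267}}{5}\right)^{2} \cdot \frac{1}{1233} - 401461 = \frac{2267}{25} \cdot \frac{1}{1233} - 401461 = \frac{2267}{30825} - 401461 = - \frac{12375033058}{30825}$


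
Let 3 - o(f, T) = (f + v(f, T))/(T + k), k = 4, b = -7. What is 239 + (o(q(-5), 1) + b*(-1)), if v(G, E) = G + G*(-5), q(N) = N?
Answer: 246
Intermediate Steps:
v(G, E) = -4*G (v(G, E) = G - 5*G = -4*G)
o(f, T) = 3 + 3*f/(4 + T) (o(f, T) = 3 - (f - 4*f)/(T + 4) = 3 - (-3*f)/(4 + T) = 3 - (-3)*f/(4 + T) = 3 + 3*f/(4 + T))
239 + (o(q(-5), 1) + b*(-1)) = 239 + (3*(4 + 1 - 5)/(4 + 1) - 7*(-1)) = 239 + (3*0/5 + 7) = 239 + (3*(1/5)*0 + 7) = 239 + (0 + 7) = 239 + 7 = 246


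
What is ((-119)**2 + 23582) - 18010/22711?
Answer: 857163263/22711 ≈ 37742.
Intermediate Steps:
((-119)**2 + 23582) - 18010/22711 = (14161 + 23582) - 18010*1/22711 = 37743 - 18010/22711 = 857163263/22711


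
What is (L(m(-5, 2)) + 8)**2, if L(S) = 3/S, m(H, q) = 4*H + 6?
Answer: 11881/196 ≈ 60.617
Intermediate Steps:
m(H, q) = 6 + 4*H
(L(m(-5, 2)) + 8)**2 = (3/(6 + 4*(-5)) + 8)**2 = (3/(6 - 20) + 8)**2 = (3/(-14) + 8)**2 = (3*(-1/14) + 8)**2 = (-3/14 + 8)**2 = (109/14)**2 = 11881/196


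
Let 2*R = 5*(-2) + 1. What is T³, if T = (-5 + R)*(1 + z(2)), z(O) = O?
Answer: -185193/8 ≈ -23149.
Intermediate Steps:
R = -9/2 (R = (5*(-2) + 1)/2 = (-10 + 1)/2 = (½)*(-9) = -9/2 ≈ -4.5000)
T = -57/2 (T = (-5 - 9/2)*(1 + 2) = -19/2*3 = -57/2 ≈ -28.500)
T³ = (-57/2)³ = -185193/8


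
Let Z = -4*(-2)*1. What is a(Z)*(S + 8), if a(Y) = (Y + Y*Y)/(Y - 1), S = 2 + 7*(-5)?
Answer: -1800/7 ≈ -257.14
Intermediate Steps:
S = -33 (S = 2 - 35 = -33)
Z = 8 (Z = 8*1 = 8)
a(Y) = (Y + Y**2)/(-1 + Y)
a(Z)*(S + 8) = (8*(1 + 8)/(-1 + 8))*(-33 + 8) = (8*9/7)*(-25) = (8*(1/7)*9)*(-25) = (72/7)*(-25) = -1800/7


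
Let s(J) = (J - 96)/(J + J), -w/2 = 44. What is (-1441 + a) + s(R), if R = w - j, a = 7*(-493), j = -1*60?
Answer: -68457/14 ≈ -4889.8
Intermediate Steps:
w = -88 (w = -2*44 = -88)
j = -60
a = -3451
R = -28 (R = -88 - 1*(-60) = -88 + 60 = -28)
s(J) = (-96 + J)/(2*J) (s(J) = (-96 + J)/((2*J)) = (-96 + J)*(1/(2*J)) = (-96 + J)/(2*J))
(-1441 + a) + s(R) = (-1441 - 3451) + (1/2)*(-96 - 28)/(-28) = -4892 + (1/2)*(-1/28)*(-124) = -4892 + 31/14 = -68457/14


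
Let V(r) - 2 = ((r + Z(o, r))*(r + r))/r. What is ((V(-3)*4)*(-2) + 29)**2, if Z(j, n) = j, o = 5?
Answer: 361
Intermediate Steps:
V(r) = 12 + 2*r (V(r) = 2 + ((r + 5)*(r + r))/r = 2 + ((5 + r)*(2*r))/r = 2 + (2*r*(5 + r))/r = 2 + (10 + 2*r) = 12 + 2*r)
((V(-3)*4)*(-2) + 29)**2 = (((12 + 2*(-3))*4)*(-2) + 29)**2 = (((12 - 6)*4)*(-2) + 29)**2 = ((6*4)*(-2) + 29)**2 = (24*(-2) + 29)**2 = (-48 + 29)**2 = (-19)**2 = 361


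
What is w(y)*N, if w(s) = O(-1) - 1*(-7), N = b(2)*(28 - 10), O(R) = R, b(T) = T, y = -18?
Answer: 216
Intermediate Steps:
N = 36 (N = 2*(28 - 10) = 2*18 = 36)
w(s) = 6 (w(s) = -1 - 1*(-7) = -1 + 7 = 6)
w(y)*N = 6*36 = 216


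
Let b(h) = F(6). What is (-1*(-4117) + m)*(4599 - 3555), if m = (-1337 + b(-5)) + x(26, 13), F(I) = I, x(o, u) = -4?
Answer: 2904408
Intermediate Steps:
b(h) = 6
m = -1335 (m = (-1337 + 6) - 4 = -1331 - 4 = -1335)
(-1*(-4117) + m)*(4599 - 3555) = (-1*(-4117) - 1335)*(4599 - 3555) = (4117 - 1335)*1044 = 2782*1044 = 2904408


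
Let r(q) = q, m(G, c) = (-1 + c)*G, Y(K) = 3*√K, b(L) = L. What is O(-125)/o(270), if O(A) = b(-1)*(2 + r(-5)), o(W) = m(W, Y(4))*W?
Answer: 1/121500 ≈ 8.2304e-6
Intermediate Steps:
m(G, c) = G*(-1 + c)
o(W) = 5*W² (o(W) = (W*(-1 + 3*√4))*W = (W*(-1 + 3*2))*W = (W*(-1 + 6))*W = (W*5)*W = (5*W)*W = 5*W²)
O(A) = 3 (O(A) = -(2 - 5) = -1*(-3) = 3)
O(-125)/o(270) = 3/((5*270²)) = 3/((5*72900)) = 3/364500 = 3*(1/364500) = 1/121500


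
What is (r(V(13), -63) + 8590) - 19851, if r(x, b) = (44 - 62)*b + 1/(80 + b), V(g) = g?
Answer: -172158/17 ≈ -10127.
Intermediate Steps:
r(x, b) = 1/(80 + b) - 18*b (r(x, b) = -18*b + 1/(80 + b) = 1/(80 + b) - 18*b)
(r(V(13), -63) + 8590) - 19851 = ((1 - 1440*(-63) - 18*(-63)²)/(80 - 63) + 8590) - 19851 = ((1 + 90720 - 18*3969)/17 + 8590) - 19851 = ((1 + 90720 - 71442)/17 + 8590) - 19851 = ((1/17)*19279 + 8590) - 19851 = (19279/17 + 8590) - 19851 = 165309/17 - 19851 = -172158/17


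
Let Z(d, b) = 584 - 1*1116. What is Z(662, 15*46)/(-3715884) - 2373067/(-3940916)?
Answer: 2205034565885/3660996677436 ≈ 0.60230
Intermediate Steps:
Z(d, b) = -532 (Z(d, b) = 584 - 1116 = -532)
Z(662, 15*46)/(-3715884) - 2373067/(-3940916) = -532/(-3715884) - 2373067/(-3940916) = -532*(-1/3715884) - 2373067*(-1/3940916) = 133/928971 + 2373067/3940916 = 2205034565885/3660996677436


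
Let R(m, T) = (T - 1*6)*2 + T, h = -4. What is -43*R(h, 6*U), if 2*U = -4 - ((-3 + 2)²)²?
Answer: 2451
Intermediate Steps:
U = -5/2 (U = (-4 - ((-3 + 2)²)²)/2 = (-4 - ((-1)²)²)/2 = (-4 - 1*1²)/2 = (-4 - 1*1)/2 = (-4 - 1)/2 = (½)*(-5) = -5/2 ≈ -2.5000)
R(m, T) = -12 + 3*T (R(m, T) = (T - 6)*2 + T = (-6 + T)*2 + T = (-12 + 2*T) + T = -12 + 3*T)
-43*R(h, 6*U) = -43*(-12 + 3*(6*(-5/2))) = -43*(-12 + 3*(-15)) = -43*(-12 - 45) = -43*(-57) = 2451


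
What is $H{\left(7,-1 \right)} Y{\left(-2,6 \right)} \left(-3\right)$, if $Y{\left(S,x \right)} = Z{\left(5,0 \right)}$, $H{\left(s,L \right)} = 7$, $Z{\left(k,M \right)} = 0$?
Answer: $0$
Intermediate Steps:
$Y{\left(S,x \right)} = 0$
$H{\left(7,-1 \right)} Y{\left(-2,6 \right)} \left(-3\right) = 7 \cdot 0 \left(-3\right) = 0 \left(-3\right) = 0$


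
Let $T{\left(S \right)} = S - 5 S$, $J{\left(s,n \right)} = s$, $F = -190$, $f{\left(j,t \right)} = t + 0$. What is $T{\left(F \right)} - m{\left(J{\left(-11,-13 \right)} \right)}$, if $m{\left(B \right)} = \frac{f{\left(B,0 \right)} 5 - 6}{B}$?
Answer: $\frac{8354}{11} \approx 759.45$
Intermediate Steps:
$f{\left(j,t \right)} = t$
$T{\left(S \right)} = - 4 S$
$m{\left(B \right)} = - \frac{6}{B}$ ($m{\left(B \right)} = \frac{0 \cdot 5 - 6}{B} = \frac{0 - 6}{B} = - \frac{6}{B}$)
$T{\left(F \right)} - m{\left(J{\left(-11,-13 \right)} \right)} = \left(-4\right) \left(-190\right) - - \frac{6}{-11} = 760 - \left(-6\right) \left(- \frac{1}{11}\right) = 760 - \frac{6}{11} = \frac{8354}{11}$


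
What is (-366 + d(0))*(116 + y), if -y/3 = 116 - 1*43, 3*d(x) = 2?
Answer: 112888/3 ≈ 37629.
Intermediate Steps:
d(x) = 2/3 (d(x) = (1/3)*2 = 2/3)
y = -219 (y = -3*(116 - 1*43) = -3*(116 - 43) = -3*73 = -219)
(-366 + d(0))*(116 + y) = (-366 + 2/3)*(116 - 219) = -1096/3*(-103) = 112888/3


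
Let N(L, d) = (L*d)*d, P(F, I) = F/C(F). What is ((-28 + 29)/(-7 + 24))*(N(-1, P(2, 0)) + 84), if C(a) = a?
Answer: 83/17 ≈ 4.8824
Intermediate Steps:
P(F, I) = 1 (P(F, I) = F/F = 1)
N(L, d) = L*d²
((-28 + 29)/(-7 + 24))*(N(-1, P(2, 0)) + 84) = ((-28 + 29)/(-7 + 24))*(-1*1² + 84) = (1/17)*(-1*1 + 84) = (1*(1/17))*(-1 + 84) = (1/17)*83 = 83/17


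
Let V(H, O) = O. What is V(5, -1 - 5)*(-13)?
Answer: 78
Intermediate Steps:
V(5, -1 - 5)*(-13) = (-1 - 5)*(-13) = -6*(-13) = 78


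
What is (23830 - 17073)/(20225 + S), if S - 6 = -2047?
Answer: 6757/18184 ≈ 0.37159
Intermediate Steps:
S = -2041 (S = 6 - 2047 = -2041)
(23830 - 17073)/(20225 + S) = (23830 - 17073)/(20225 - 2041) = 6757/18184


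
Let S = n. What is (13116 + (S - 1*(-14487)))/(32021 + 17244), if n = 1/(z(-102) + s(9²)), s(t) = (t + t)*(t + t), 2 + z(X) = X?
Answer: 721542421/1287787100 ≈ 0.56030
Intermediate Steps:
z(X) = -2 + X
s(t) = 4*t² (s(t) = (2*t)*(2*t) = 4*t²)
n = 1/26140 (n = 1/((-2 - 102) + 4*(9²)²) = 1/(-104 + 4*81²) = 1/(-104 + 4*6561) = 1/(-104 + 26244) = 1/26140 ≈ 3.8256e-5)
S = 1/26140 ≈ 3.8256e-5
(13116 + (S - 1*(-14487)))/(32021 + 17244) = (13116 + (1/26140 - 1*(-14487)))/(32021 + 17244) = (13116 + (1/26140 + 14487))/49265 = (13116 + 378690181/26140)*(1/49265) = (721542421/26140)*(1/49265) = 721542421/1287787100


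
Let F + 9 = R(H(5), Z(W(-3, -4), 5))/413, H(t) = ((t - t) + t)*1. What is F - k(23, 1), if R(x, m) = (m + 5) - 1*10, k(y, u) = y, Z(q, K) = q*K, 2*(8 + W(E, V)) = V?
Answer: -13271/413 ≈ -32.133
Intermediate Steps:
W(E, V) = -8 + V/2
Z(q, K) = K*q
H(t) = t (H(t) = (0 + t)*1 = t*1 = t)
R(x, m) = -5 + m (R(x, m) = (5 + m) - 10 = -5 + m)
F = -3772/413 (F = -9 + (-5 + 5*(-8 + (½)*(-4)))/413 = -9 + (-5 + 5*(-8 - 2))*(1/413) = -9 + (-5 + 5*(-10))*(1/413) = -9 + (-5 - 50)*(1/413) = -9 - 55*1/413 = -9 - 55/413 = -3772/413 ≈ -9.1332)
F - k(23, 1) = -3772/413 - 1*23 = -3772/413 - 23 = -13271/413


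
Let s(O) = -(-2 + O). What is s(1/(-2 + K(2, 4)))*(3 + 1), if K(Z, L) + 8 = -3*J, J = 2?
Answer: 33/4 ≈ 8.2500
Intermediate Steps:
K(Z, L) = -14 (K(Z, L) = -8 - 3*2 = -8 - 6 = -14)
s(O) = 2 - O
s(1/(-2 + K(2, 4)))*(3 + 1) = (2 - 1/(-2 - 14))*(3 + 1) = (2 - 1/(-16))*4 = (2 - 1*(-1/16))*4 = (2 + 1/16)*4 = (33/16)*4 = 33/4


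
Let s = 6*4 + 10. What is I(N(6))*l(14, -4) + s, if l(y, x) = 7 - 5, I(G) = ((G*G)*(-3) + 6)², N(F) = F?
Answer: 20842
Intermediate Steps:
I(G) = (6 - 3*G²)² (I(G) = (G²*(-3) + 6)² = (-3*G² + 6)² = (6 - 3*G²)²)
l(y, x) = 2
s = 34 (s = 24 + 10 = 34)
I(N(6))*l(14, -4) + s = (9*(-2 + 6²)²)*2 + 34 = (9*(-2 + 36)²)*2 + 34 = (9*34²)*2 + 34 = (9*1156)*2 + 34 = 10404*2 + 34 = 20808 + 34 = 20842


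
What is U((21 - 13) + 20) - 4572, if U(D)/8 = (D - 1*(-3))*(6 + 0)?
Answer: -3084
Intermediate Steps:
U(D) = 144 + 48*D (U(D) = 8*((D - 1*(-3))*(6 + 0)) = 8*((D + 3)*6) = 8*((3 + D)*6) = 8*(18 + 6*D) = 144 + 48*D)
U((21 - 13) + 20) - 4572 = (144 + 48*((21 - 13) + 20)) - 4572 = (144 + 48*(8 + 20)) - 4572 = (144 + 48*28) - 4572 = (144 + 1344) - 4572 = 1488 - 4572 = -3084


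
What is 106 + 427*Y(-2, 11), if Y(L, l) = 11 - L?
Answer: 5657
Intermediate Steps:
106 + 427*Y(-2, 11) = 106 + 427*(11 - 1*(-2)) = 106 + 427*(11 + 2) = 106 + 427*13 = 106 + 5551 = 5657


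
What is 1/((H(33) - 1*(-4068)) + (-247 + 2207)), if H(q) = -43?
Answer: 1/5985 ≈ 0.00016708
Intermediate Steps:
1/((H(33) - 1*(-4068)) + (-247 + 2207)) = 1/((-43 - 1*(-4068)) + (-247 + 2207)) = 1/((-43 + 4068) + 1960) = 1/(4025 + 1960) = 1/5985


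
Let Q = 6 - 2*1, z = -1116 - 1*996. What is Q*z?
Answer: -8448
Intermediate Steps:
z = -2112 (z = -1116 - 996 = -2112)
Q = 4 (Q = 6 - 2 = 4)
Q*z = 4*(-2112) = -8448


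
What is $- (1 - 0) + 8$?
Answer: $7$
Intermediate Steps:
$- (1 - 0) + 8 = - (1 + 0) + 8 = \left(-1\right) 1 + 8 = -1 + 8 = 7$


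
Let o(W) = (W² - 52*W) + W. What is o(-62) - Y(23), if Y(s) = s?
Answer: 6983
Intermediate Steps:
o(W) = W² - 51*W
o(-62) - Y(23) = -62*(-51 - 62) - 1*23 = -62*(-113) - 23 = 7006 - 23 = 6983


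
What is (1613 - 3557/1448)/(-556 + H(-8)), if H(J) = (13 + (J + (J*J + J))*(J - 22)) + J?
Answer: -2332067/2882968 ≈ -0.80891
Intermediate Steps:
H(J) = 13 + J + (-22 + J)*(J**2 + 2*J) (H(J) = (13 + (J + (J**2 + J))*(-22 + J)) + J = (13 + (J + (J + J**2))*(-22 + J)) + J = (13 + (J**2 + 2*J)*(-22 + J)) + J = (13 + (-22 + J)*(J**2 + 2*J)) + J = 13 + J + (-22 + J)*(J**2 + 2*J))
(1613 - 3557/1448)/(-556 + H(-8)) = (1613 - 3557/1448)/(-556 + (13 + (-8)**3 - 43*(-8) - 20*(-8)**2)) = (1613 - 3557*1/1448)/(-556 + (13 - 512 + 344 - 20*64)) = (1613 - 3557/1448)/(-556 + (13 - 512 + 344 - 1280)) = 2332067/(1448*(-556 - 1435)) = (2332067/1448)/(-1991) = (2332067/1448)*(-1/1991) = -2332067/2882968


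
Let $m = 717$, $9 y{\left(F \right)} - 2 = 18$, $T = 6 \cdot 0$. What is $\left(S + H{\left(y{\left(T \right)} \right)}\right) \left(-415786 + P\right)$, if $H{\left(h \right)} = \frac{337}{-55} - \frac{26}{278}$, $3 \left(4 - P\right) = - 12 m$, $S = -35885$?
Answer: $\frac{113298804778062}{7645} \approx 1.482 \cdot 10^{10}$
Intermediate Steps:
$T = 0$
$y{\left(F \right)} = \frac{20}{9}$ ($y{\left(F \right)} = \frac{2}{9} + \frac{1}{9} \cdot 18 = \frac{2}{9} + 2 = \frac{20}{9}$)
$P = 2872$ ($P = 4 - \frac{\left(-12\right) 717}{3} = 4 - -2868 = 4 + 2868 = 2872$)
$H{\left(h \right)} = - \frac{47558}{7645}$ ($H{\left(h \right)} = 337 \left(- \frac{1}{55}\right) - \frac{13}{139} = - \frac{337}{55} - \frac{13}{139} = - \frac{47558}{7645}$)
$\left(S + H{\left(y{\left(T \right)} \right)}\right) \left(-415786 + P\right) = \left(-35885 - \frac{47558}{7645}\right) \left(-415786 + 2872\right) = \left(- \frac{274388383}{7645}\right) \left(-412914\right) = \frac{113298804778062}{7645}$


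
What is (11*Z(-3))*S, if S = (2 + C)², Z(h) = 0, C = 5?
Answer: 0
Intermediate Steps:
S = 49 (S = (2 + 5)² = 7² = 49)
(11*Z(-3))*S = (11*0)*49 = 0*49 = 0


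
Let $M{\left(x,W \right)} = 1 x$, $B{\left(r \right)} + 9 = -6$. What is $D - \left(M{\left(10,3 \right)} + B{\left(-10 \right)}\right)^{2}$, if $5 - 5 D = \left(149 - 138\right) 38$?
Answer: $- \frac{538}{5} \approx -107.6$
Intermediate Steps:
$B{\left(r \right)} = -15$ ($B{\left(r \right)} = -9 - 6 = -15$)
$M{\left(x,W \right)} = x$
$D = - \frac{413}{5}$ ($D = 1 - \frac{\left(149 - 138\right) 38}{5} = 1 - \frac{11 \cdot 38}{5} = 1 - \frac{418}{5} = - \frac{413}{5} \approx -82.6$)
$D - \left(M{\left(10,3 \right)} + B{\left(-10 \right)}\right)^{2} = - \frac{413}{5} - \left(10 - 15\right)^{2} = - \frac{413}{5} - \left(-5\right)^{2} = - \frac{413}{5} - 25 = - \frac{538}{5}$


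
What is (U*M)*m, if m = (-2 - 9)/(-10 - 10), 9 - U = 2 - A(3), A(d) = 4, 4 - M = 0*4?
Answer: 121/5 ≈ 24.200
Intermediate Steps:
M = 4 (M = 4 - 0*4 = 4 - 1*0 = 4 + 0 = 4)
U = 11 (U = 9 - (2 - 1*4) = 9 - (2 - 4) = 9 - 1*(-2) = 9 + 2 = 11)
m = 11/20 (m = -11/(-20) = -11*(-1/20) = 11/20 ≈ 0.55000)
(U*M)*m = (11*4)*(11/20) = 44*(11/20) = 121/5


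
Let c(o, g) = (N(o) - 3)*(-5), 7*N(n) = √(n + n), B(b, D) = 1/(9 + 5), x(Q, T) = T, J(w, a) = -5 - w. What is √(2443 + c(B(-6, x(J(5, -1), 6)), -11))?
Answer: √(120442 - 5*√7)/7 ≈ 49.576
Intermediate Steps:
B(b, D) = 1/14
N(n) = √2*√n/7 (N(n) = √(n + n)/7 = √(2*n)/7 = (√2*√n)/7 = √2*√n/7)
c(o, g) = 15 - 5*√2*√o/7 (c(o, g) = (√2*√o/7 - 3)*(-5) = (-3 + √2*√o/7)*(-5) = 15 - 5*√2*√o/7)
√(2443 + c(B(-6, x(J(5, -1), 6)), -11)) = √(2443 + (15 - 5*√2*√(1/14)/7)) = √(2443 + (15 - 5*√2*√14/14/7)) = √(2443 + (15 - 5*√7/49)) = √(2458 - 5*√7/49)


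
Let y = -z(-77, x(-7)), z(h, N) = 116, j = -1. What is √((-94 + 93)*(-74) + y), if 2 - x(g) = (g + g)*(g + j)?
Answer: I*√42 ≈ 6.4807*I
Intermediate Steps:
x(g) = 2 - 2*g*(-1 + g) (x(g) = 2 - (g + g)*(g - 1) = 2 - 2*g*(-1 + g))
y = -116 (y = -1*116 = -116)
√((-94 + 93)*(-74) + y) = √((-94 + 93)*(-74) - 116) = √(-1*(-74) - 116) = √(74 - 116) = √(-42) = I*√42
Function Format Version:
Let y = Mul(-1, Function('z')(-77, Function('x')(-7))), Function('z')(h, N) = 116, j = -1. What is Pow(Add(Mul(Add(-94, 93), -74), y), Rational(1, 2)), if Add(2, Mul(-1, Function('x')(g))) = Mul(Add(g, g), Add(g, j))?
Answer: Mul(I, Pow(42, Rational(1, 2))) ≈ Mul(6.4807, I)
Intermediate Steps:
Function('x')(g) = Add(2, Mul(-2, g, Add(-1, g))) (Function('x')(g) = Add(2, Mul(-1, Mul(Add(g, g), Add(g, -1)))) = Add(2, Mul(-1, Mul(Mul(2, g), Add(-1, g)))) = Add(2, Mul(-1, Mul(2, g, Add(-1, g)))) = Add(2, Mul(-2, g, Add(-1, g))))
y = -116 (y = Mul(-1, 116) = -116)
Pow(Add(Mul(Add(-94, 93), -74), y), Rational(1, 2)) = Pow(Add(Mul(Add(-94, 93), -74), -116), Rational(1, 2)) = Pow(Add(Mul(-1, -74), -116), Rational(1, 2)) = Pow(Add(74, -116), Rational(1, 2)) = Pow(-42, Rational(1, 2)) = Mul(I, Pow(42, Rational(1, 2)))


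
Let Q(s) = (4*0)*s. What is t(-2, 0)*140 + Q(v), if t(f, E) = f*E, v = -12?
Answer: 0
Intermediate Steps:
t(f, E) = E*f
Q(s) = 0 (Q(s) = 0*s = 0)
t(-2, 0)*140 + Q(v) = (0*(-2))*140 + 0 = 0*140 + 0 = 0 + 0 = 0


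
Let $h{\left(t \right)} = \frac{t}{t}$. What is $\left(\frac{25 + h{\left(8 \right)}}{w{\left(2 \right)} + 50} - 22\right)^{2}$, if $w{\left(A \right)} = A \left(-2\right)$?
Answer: $\frac{243049}{529} \approx 459.45$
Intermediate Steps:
$w{\left(A \right)} = - 2 A$
$h{\left(t \right)} = 1$
$\left(\frac{25 + h{\left(8 \right)}}{w{\left(2 \right)} + 50} - 22\right)^{2} = \left(\frac{25 + 1}{\left(-2\right) 2 + 50} - 22\right)^{2} = \left(\frac{26}{-4 + 50} - 22\right)^{2} = \left(\frac{26}{46} - 22\right)^{2} = \left(26 \cdot \frac{1}{46} - 22\right)^{2} = \left(\frac{13}{23} - 22\right)^{2} = \left(- \frac{493}{23}\right)^{2} = \frac{243049}{529}$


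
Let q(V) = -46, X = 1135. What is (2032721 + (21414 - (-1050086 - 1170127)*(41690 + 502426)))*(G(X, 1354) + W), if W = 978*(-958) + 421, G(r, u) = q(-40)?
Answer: -1131403143162540807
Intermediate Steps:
G(r, u) = -46
W = -936503 (W = -936924 + 421 = -936503)
(2032721 + (21414 - (-1050086 - 1170127)*(41690 + 502426)))*(G(X, 1354) + W) = (2032721 + (21414 - (-1050086 - 1170127)*(41690 + 502426)))*(-46 - 936503) = (2032721 + (21414 - (-2220213)*544116))*(-936549) = (2032721 + (21414 - 1*(-1208053416708)))*(-936549) = (2032721 + (21414 + 1208053416708))*(-936549) = (2032721 + 1208053438122)*(-936549) = 1208055470843*(-936549) = -1131403143162540807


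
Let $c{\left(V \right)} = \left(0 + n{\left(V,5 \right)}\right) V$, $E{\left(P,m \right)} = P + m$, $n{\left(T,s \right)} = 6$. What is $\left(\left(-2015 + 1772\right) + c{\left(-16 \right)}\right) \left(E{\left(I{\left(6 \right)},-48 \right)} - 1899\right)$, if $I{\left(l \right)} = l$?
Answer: $657999$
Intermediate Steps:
$c{\left(V \right)} = 6 V$ ($c{\left(V \right)} = \left(0 + 6\right) V = 6 V$)
$\left(\left(-2015 + 1772\right) + c{\left(-16 \right)}\right) \left(E{\left(I{\left(6 \right)},-48 \right)} - 1899\right) = \left(\left(-2015 + 1772\right) + 6 \left(-16\right)\right) \left(\left(6 - 48\right) - 1899\right) = \left(-243 - 96\right) \left(-42 - 1899\right) = \left(-339\right) \left(-1941\right) = 657999$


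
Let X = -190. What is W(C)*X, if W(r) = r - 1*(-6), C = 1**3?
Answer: -1330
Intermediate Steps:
C = 1
W(r) = 6 + r (W(r) = r + 6 = 6 + r)
W(C)*X = (6 + 1)*(-190) = 7*(-190) = -1330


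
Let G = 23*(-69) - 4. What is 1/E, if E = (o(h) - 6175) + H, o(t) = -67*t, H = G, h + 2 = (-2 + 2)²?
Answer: -1/7632 ≈ -0.00013103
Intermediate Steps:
h = -2 (h = -2 + (-2 + 2)² = -2 + 0² = -2 + 0 = -2)
G = -1591 (G = -1587 - 4 = -1591)
H = -1591
E = -7632 (E = (-67*(-2) - 6175) - 1591 = (134 - 6175) - 1591 = -6041 - 1591 = -7632)
1/E = 1/(-7632) = -1/7632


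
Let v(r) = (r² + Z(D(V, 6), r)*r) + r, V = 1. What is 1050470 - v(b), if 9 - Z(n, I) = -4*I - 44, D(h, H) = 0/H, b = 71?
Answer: 1021431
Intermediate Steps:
D(h, H) = 0
Z(n, I) = 53 + 4*I (Z(n, I) = 9 - (-4*I - 44) = 9 - (-44 - 4*I) = 9 + (44 + 4*I) = 53 + 4*I)
v(r) = r + r² + r*(53 + 4*r) (v(r) = (r² + (53 + 4*r)*r) + r = (r² + r*(53 + 4*r)) + r = r + r² + r*(53 + 4*r))
1050470 - v(b) = 1050470 - 71*(54 + 5*71) = 1050470 - 71*(54 + 355) = 1050470 - 71*409 = 1050470 - 1*29039 = 1050470 - 29039 = 1021431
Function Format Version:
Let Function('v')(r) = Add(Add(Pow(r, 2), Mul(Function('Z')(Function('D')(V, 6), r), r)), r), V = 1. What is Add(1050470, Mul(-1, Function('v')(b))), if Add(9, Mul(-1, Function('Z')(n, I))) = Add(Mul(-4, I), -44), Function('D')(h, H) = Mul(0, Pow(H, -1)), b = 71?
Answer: 1021431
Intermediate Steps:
Function('D')(h, H) = 0
Function('Z')(n, I) = Add(53, Mul(4, I)) (Function('Z')(n, I) = Add(9, Mul(-1, Add(Mul(-4, I), -44))) = Add(9, Mul(-1, Add(-44, Mul(-4, I)))) = Add(9, Add(44, Mul(4, I))) = Add(53, Mul(4, I)))
Function('v')(r) = Add(r, Pow(r, 2), Mul(r, Add(53, Mul(4, r)))) (Function('v')(r) = Add(Add(Pow(r, 2), Mul(Add(53, Mul(4, r)), r)), r) = Add(Add(Pow(r, 2), Mul(r, Add(53, Mul(4, r)))), r) = Add(r, Pow(r, 2), Mul(r, Add(53, Mul(4, r)))))
Add(1050470, Mul(-1, Function('v')(b))) = Add(1050470, Mul(-1, Mul(71, Add(54, Mul(5, 71))))) = Add(1050470, Mul(-1, Mul(71, Add(54, 355)))) = Add(1050470, Mul(-1, Mul(71, 409))) = Add(1050470, Mul(-1, 29039)) = Add(1050470, -29039) = 1021431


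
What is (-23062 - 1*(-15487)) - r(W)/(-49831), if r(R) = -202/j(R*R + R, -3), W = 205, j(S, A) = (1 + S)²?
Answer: -673201337951632027/88871463755991 ≈ -7575.0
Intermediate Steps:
r(R) = -202/(1 + R + R²)² (r(R) = -202/(1 + (R*R + R))² = -202/(1 + (R² + R))² = -202/(1 + (R + R²))² = -202/(1 + R + R²)²)
(-23062 - 1*(-15487)) - r(W)/(-49831) = (-23062 - 1*(-15487)) - (-202/(1 + 205*(1 + 205))²)/(-49831) = (-23062 + 15487) - (-202/(1 + 205*206)²)*(-1)/49831 = -7575 - (-202/(1 + 42230)²)*(-1)/49831 = -7575 - (-202/42231²)*(-1)/49831 = -7575 - (-202*1/1783457361)*(-1)/49831 = -7575 - (-202)*(-1)/(1783457361*49831) = -7575 - 1*202/88871463755991 = -7575 - 202/88871463755991 = -673201337951632027/88871463755991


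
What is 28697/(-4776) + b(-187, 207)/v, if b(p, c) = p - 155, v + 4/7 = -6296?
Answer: -104451269/17542248 ≈ -5.9543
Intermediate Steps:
v = -44076/7 (v = -4/7 - 6296 = -44076/7 ≈ -6296.6)
b(p, c) = -155 + p
28697/(-4776) + b(-187, 207)/v = 28697/(-4776) + (-155 - 187)/(-44076/7) = 28697*(-1/4776) - 342*(-7/44076) = -28697/4776 + 399/7346 = -104451269/17542248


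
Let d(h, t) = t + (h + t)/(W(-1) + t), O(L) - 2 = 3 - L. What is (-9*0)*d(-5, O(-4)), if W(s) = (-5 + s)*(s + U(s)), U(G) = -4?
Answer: 0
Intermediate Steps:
O(L) = 5 - L (O(L) = 2 + (3 - L) = 5 - L)
W(s) = (-5 + s)*(-4 + s) (W(s) = (-5 + s)*(s - 4) = (-5 + s)*(-4 + s))
d(h, t) = t + (h + t)/(30 + t) (d(h, t) = t + (h + t)/((20 + (-1)² - 9*(-1)) + t) = t + (h + t)/((20 + 1 + 9) + t) = t + (h + t)/(30 + t))
(-9*0)*d(-5, O(-4)) = (-9*0)*((-5 + (5 - 1*(-4))² + 31*(5 - 1*(-4)))/(30 + (5 - 1*(-4)))) = 0*((-5 + (5 + 4)² + 31*(5 + 4))/(30 + (5 + 4))) = 0*((-5 + 9² + 31*9)/(30 + 9)) = 0*((-5 + 81 + 279)/39) = 0*((1/39)*355) = 0*(355/39) = 0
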